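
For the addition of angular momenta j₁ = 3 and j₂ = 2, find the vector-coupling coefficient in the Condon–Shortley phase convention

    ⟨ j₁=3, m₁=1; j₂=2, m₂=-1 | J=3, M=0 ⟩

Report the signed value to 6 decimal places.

j₁+j₂−J=2  J+j₁−j₂=4  J−j₁+j₂=2  j₁+j₂+J+1=9
(j₁±m₁, j₂±m₂, J±M) = (4,2,1,3,3,3)
P² = 96/5
sum k=0..1:
  [0] +1/8 = 1/8
  [1] −1/12 = -1/12
S = 1/24
C² = P²·S² = 1/30 ; C = +0.182574

+√(1/30) = +0.182574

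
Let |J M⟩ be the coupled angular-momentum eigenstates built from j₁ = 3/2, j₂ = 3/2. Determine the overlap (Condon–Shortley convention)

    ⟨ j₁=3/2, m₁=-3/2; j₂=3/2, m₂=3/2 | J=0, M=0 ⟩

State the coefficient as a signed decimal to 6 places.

j₁+j₂−J=3  J+j₁−j₂=0  J−j₁+j₂=0  j₁+j₂+J+1=4
(j₁±m₁, j₂±m₂, J±M) = (0,3,3,0,0,0)
P² = 9
sum k=3..3:
  [3] −1/6 = -1/6
S = -1/6
C² = P²·S² = 1/4 ; C = -0.500000

−√(1/4) = -0.500000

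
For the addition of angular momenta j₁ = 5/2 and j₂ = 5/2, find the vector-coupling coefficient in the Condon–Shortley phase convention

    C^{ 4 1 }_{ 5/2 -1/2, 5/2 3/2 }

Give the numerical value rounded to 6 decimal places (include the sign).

-0.597614

√[9·1!4!4!/10! · 2!3!4!1!5!3!] = √(10368/35)
  +(−1)^0/∏(0,1,3,4,1,0)! = 1/144  (running 1/144)
  +(−1)^1/∏(1,0,2,3,2,1)! = -1/24  (running -5/144)
⟨..|..⟩ = √(10368/35)·(-5/144) = -0.597614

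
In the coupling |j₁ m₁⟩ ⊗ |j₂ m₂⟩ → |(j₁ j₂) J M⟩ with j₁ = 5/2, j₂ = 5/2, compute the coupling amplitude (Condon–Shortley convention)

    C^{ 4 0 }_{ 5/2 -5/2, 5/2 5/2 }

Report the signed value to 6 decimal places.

triangle: 1!*4!*4!/10! = 576/3628800
(j±m)!: 0!*5!*5!*0!*4!*4! = 8294400
prefactor² = (2J+1)*Δ*N² = 82944/7
  k=1: −1/(1!*0!*4!*4!*0!*0!) = -1/576
Σ = -1/576  ⇒  CG² = 82944/7*(-1/576)² = 1/28
CG = −√(1/28) = -0.188982

−√(1/28) = -0.188982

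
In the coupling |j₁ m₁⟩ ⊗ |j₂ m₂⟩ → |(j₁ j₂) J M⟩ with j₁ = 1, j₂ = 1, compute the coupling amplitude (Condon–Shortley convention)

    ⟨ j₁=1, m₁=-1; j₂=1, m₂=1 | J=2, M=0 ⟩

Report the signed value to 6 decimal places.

√[5·0!2!2!/5! · 0!2!2!0!2!2!] = √(8/3)
  +(−1)^0/∏(0,0,2,2,0,0)! = 1/4  (running 1/4)
⟨..|..⟩ = √(8/3)·(1/4) = +0.408248

+0.408248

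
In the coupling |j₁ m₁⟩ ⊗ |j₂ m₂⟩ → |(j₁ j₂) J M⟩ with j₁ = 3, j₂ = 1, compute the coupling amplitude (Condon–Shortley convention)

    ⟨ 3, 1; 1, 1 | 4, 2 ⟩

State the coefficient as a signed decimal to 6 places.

+√(15/28) = +0.731925

triangle: 0!*6!*2!/9! = 1440/362880
(j±m)!: 4!*2!*2!*0!*6!*2! = 138240
prefactor² = (2J+1)*Δ*N² = 34560/7
  k=0: +1/(0!*0!*2!*2!*4!*0!) = 1/96
Σ = 1/96  ⇒  CG² = 34560/7*1/96² = 15/28
CG = +√(15/28) = +0.731925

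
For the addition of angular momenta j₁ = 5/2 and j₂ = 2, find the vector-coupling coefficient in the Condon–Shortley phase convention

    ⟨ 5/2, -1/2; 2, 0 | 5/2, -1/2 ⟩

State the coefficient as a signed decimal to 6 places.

−√(8/35) ≈ -0.478091

j₁+j₂−J=2  J+j₁−j₂=3  J−j₁+j₂=2  j₁+j₂+J+1=8
(j₁±m₁, j₂±m₂, J±M) = (2,3,2,2,2,3)
P² = 72/35
sum k=0..2:
  [0] +1/24 = 1/24
  [1] −1/2 = -1/2
  [2] +1/8 = 1/8
S = -1/3
C² = P²·S² = 8/35 ; C = -0.478091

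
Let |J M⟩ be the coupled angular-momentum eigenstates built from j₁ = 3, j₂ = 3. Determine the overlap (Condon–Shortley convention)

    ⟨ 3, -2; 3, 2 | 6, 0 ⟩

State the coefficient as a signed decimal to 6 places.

√[13·0!6!6!/13! · 1!5!5!1!6!6!] = √(622080000/77)
  +(−1)^0/∏(0,0,5,5,1,1)! = 1/14400  (running 1/14400)
⟨..|..⟩ = √(622080000/77)·(1/14400) = +0.197386

+0.197386  (= +√(3/77))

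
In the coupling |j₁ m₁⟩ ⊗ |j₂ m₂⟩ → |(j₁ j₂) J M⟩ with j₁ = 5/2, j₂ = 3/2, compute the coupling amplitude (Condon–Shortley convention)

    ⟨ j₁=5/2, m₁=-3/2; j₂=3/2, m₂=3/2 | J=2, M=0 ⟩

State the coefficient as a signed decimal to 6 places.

j₁+j₂−J=2  J+j₁−j₂=3  J−j₁+j₂=1  j₁+j₂+J+1=7
(j₁±m₁, j₂±m₂, J±M) = (1,4,3,0,2,2)
P² = 48/7
sum k=2..2:
  [2] +1/4 = 1/4
S = 1/4
C² = P²·S² = 3/7 ; C = +0.654654

+√(3/7) = +0.654654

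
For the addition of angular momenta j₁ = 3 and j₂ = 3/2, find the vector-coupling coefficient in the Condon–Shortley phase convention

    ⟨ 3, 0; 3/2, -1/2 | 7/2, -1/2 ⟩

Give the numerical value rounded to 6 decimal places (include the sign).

j₁+j₂−J=1  J+j₁−j₂=5  J−j₁+j₂=2  j₁+j₂+J+1=9
(j₁±m₁, j₂±m₂, J±M) = (3,3,1,2,3,4)
P² = 384/7
sum k=0..1:
  [0] +1/12 = 1/12
  [1] −1/24 = -1/24
S = 1/24
C² = P²·S² = 2/21 ; C = +0.308607

+0.308607  (= +√(2/21))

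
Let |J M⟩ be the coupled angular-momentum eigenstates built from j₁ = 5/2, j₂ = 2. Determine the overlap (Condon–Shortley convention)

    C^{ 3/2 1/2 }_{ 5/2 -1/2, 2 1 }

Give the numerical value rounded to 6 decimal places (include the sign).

+√(5/21) ≈ +0.487950

triangle: 3!×2!×1!/7! = 12/5040
(j±m)!: 2!×3!×3!×1!×2!×1! = 144
prefactor² = (2J+1)×Δ×N² = 48/35
  k=2: +1/(2!×1!×1!×1!×1!×0!) = 1/2
  k=3: −1/(3!×0!×0!×0!×2!×1!) = -1/12
Σ = 5/12  ⇒  CG² = 48/35×5/12² = 5/21
CG = +√(5/21) = +0.487950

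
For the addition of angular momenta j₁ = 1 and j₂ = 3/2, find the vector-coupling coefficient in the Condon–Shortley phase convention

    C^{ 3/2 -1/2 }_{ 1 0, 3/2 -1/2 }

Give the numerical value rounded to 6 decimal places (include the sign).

j₁+j₂−J=1  J+j₁−j₂=1  J−j₁+j₂=2  j₁+j₂+J+1=5
(j₁±m₁, j₂±m₂, J±M) = (1,1,1,2,1,2)
P² = 4/15
sum k=0..1:
  [0] +1/1 = 1
  [1] −1/2 = -1/2
S = 1/2
C² = P²·S² = 1/15 ; C = +0.258199

+√(1/15) ≈ +0.258199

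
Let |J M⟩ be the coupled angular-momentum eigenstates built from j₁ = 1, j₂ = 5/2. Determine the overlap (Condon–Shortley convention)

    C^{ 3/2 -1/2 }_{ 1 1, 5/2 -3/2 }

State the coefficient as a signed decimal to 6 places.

√[4·2!0!3!/6! · 2!0!1!4!1!2!] = √(32/5)
  +(−1)^0/∏(0,2,0,1,0,2)! = 1/4  (running 1/4)
⟨..|..⟩ = √(32/5)·(1/4) = +0.632456

+√(2/5) = +0.632456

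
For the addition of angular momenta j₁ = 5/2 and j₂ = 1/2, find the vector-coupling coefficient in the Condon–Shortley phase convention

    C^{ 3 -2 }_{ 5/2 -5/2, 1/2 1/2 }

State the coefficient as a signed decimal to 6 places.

triangle: 0!·5!·1!/7! = 120/5040
(j±m)!: 0!·5!·1!·0!·1!·5! = 14400
prefactor² = (2J+1)·Δ·N² = 2400
  k=0: +1/(0!·0!·5!·1!·0!·0!) = 1/120
Σ = 1/120  ⇒  CG² = 2400·1/120² = 1/6
CG = +√(1/6) = +0.408248

+0.408248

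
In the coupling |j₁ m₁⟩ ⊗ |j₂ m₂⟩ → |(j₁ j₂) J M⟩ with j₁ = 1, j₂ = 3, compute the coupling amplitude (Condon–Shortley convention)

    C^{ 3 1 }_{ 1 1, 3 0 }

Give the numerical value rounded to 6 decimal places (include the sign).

√[7·1!1!5!/8! · 2!0!3!3!4!2!] = √(72)
  +(−1)^0/∏(0,1,0,3,1,2)! = 1/12  (running 1/12)
⟨..|..⟩ = √(72)·(1/12) = +0.707107

+0.707107  (= +√(1/2))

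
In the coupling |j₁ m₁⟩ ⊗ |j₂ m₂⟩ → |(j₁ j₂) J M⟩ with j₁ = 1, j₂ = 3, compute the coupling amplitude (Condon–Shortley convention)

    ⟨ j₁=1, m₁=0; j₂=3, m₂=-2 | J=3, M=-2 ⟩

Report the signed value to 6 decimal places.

+√(1/3) = +0.577350

triangle: 1!·1!·5!/8! = 120/40320
(j±m)!: 1!·1!·1!·5!·1!·5! = 14400
prefactor² = (2J+1)·Δ·N² = 300
  k=0: +1/(0!·1!·1!·1!·0!·4!) = 1/24
  k=1: −1/(1!·0!·0!·0!·1!·5!) = -1/120
Σ = 1/30  ⇒  CG² = 300·1/30² = 1/3
CG = +√(1/3) = +0.577350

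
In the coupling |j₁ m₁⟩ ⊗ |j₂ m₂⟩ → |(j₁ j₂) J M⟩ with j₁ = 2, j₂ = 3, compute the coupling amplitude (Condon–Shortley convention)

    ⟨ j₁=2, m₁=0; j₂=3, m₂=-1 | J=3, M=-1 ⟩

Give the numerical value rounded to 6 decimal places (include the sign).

j₁+j₂−J=2  J+j₁−j₂=2  J−j₁+j₂=4  j₁+j₂+J+1=9
(j₁±m₁, j₂±m₂, J±M) = (2,2,2,4,2,4)
P² = 256/15
sum k=0..2:
  [0] +1/16 = 1/16
  [1] −1/6 = -1/6
  [2] +1/96 = 1/96
S = -3/32
C² = P²·S² = 3/20 ; C = -0.387298

−√(3/20) ≈ -0.387298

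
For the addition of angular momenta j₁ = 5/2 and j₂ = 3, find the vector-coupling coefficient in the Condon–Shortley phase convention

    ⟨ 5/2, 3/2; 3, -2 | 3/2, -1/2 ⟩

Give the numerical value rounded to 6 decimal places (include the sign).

√[4·4!1!2!/8! · 4!1!1!5!1!2!] = √(192/7)
  +(−1)^0/∏(0,4,1,1,0,1)! = 1/24  (running 1/24)
  +(−1)^1/∏(1,3,0,0,1,2)! = -1/12  (running -1/24)
⟨..|..⟩ = √(192/7)·(-1/24) = -0.218218

−√(1/21) ≈ -0.218218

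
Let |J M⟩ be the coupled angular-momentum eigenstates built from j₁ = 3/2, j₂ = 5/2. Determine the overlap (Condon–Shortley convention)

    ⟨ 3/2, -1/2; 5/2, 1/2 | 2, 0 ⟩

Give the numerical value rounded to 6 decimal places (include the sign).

-0.267261  (= −√(1/14))

triangle: 2!*1!*3!/7! = 12/5040
(j±m)!: 1!*2!*3!*2!*2!*2! = 96
prefactor² = (2J+1)*Δ*N² = 8/7
  k=1: −1/(1!*1!*1!*2!*0!*1!) = -1/2
  k=2: +1/(2!*0!*0!*1!*1!*2!) = 1/4
Σ = -1/4  ⇒  CG² = 8/7*(-1/4)² = 1/14
CG = −√(1/14) = -0.267261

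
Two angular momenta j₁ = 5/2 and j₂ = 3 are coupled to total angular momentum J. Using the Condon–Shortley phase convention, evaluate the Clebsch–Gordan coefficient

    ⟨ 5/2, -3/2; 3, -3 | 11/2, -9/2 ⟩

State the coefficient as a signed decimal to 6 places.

j₁+j₂−J=0  J+j₁−j₂=5  J−j₁+j₂=6  j₁+j₂+J+1=12
(j₁±m₁, j₂±m₂, J±M) = (1,4,0,6,1,10)
P² = 1492992000/11
sum k=0..0:
  [0] +1/17280 = 1/17280
S = 1/17280
C² = P²·S² = 5/11 ; C = +0.674200

+0.674200  (= +√(5/11))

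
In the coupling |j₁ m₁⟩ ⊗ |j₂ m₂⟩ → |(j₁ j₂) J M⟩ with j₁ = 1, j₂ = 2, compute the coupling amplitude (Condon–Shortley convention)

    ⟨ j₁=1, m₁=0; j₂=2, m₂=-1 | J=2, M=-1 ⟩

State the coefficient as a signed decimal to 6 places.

+0.408248

j₁+j₂−J=1  J+j₁−j₂=1  J−j₁+j₂=3  j₁+j₂+J+1=6
(j₁±m₁, j₂±m₂, J±M) = (1,1,1,3,1,3)
P² = 3/2
sum k=0..1:
  [0] +1/2 = 1/2
  [1] −1/6 = -1/6
S = 1/3
C² = P²·S² = 1/6 ; C = +0.408248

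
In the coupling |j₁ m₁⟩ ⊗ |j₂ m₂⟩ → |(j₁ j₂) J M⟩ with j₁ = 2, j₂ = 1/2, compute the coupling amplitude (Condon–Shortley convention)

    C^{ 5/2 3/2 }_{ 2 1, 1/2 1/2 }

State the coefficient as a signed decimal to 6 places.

+√(4/5) ≈ +0.894427

j₁+j₂−J=0  J+j₁−j₂=4  J−j₁+j₂=1  j₁+j₂+J+1=6
(j₁±m₁, j₂±m₂, J±M) = (3,1,1,0,4,1)
P² = 144/5
sum k=0..0:
  [0] +1/6 = 1/6
S = 1/6
C² = P²·S² = 4/5 ; C = +0.894427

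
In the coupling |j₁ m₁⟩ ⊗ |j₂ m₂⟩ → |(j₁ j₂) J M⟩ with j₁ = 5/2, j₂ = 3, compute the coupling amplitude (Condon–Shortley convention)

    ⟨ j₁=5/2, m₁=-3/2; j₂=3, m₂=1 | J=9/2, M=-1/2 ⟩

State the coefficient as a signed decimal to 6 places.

-0.594588

√[10·1!4!5!/11! · 1!4!4!2!4!5!] = √(184320/77)
  +(−1)^0/∏(0,1,4,4,0,1)! = 1/576  (running 1/576)
  +(−1)^1/∏(1,0,3,3,1,2)! = -1/72  (running -7/576)
⟨..|..⟩ = √(184320/77)·(-7/576) = -0.594588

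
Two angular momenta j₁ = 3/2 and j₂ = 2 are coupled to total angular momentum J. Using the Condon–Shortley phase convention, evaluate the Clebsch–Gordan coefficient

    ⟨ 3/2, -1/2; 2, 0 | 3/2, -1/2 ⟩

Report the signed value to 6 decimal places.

triangle: 2!·1!·2!/6! = 4/720
(j±m)!: 1!·2!·2!·2!·1!·2! = 16
prefactor² = (2J+1)·Δ·N² = 16/45
  k=1: −1/(1!·1!·1!·1!·0!·1!) = -1
  k=2: +1/(2!·0!·0!·0!·1!·2!) = 1/4
Σ = -3/4  ⇒  CG² = 16/45·(-3/4)² = 1/5
CG = −√(1/5) = -0.447214

-0.447214  (= −√(1/5))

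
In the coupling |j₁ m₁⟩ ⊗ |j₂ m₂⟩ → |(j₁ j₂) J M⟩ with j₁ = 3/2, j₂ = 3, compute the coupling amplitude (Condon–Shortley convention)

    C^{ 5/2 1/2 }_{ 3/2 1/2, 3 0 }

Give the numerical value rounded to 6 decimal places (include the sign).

triangle: 2!*1!*4!/8! = 48/40320
(j±m)!: 2!*1!*3!*3!*3!*2! = 864
prefactor² = (2J+1)*Δ*N² = 216/35
  k=0: +1/(0!*2!*1!*3!*0!*1!) = 1/12
  k=1: −1/(1!*1!*0!*2!*1!*2!) = -1/4
Σ = -1/6  ⇒  CG² = 216/35*(-1/6)² = 6/35
CG = −√(6/35) = -0.414039

-0.414039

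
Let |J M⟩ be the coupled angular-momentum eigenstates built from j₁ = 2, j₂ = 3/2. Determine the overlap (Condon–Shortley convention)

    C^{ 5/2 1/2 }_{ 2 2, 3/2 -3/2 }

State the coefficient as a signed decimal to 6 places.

j₁+j₂−J=1  J+j₁−j₂=3  J−j₁+j₂=2  j₁+j₂+J+1=7
(j₁±m₁, j₂±m₂, J±M) = (4,0,0,3,3,2)
P² = 864/35
sum k=0..0:
  [0] +1/12 = 1/12
S = 1/12
C² = P²·S² = 6/35 ; C = +0.414039

+0.414039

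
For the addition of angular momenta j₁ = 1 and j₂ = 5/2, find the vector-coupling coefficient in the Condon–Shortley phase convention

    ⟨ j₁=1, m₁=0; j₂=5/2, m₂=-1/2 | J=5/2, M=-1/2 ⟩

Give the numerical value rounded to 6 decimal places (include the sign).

triangle: 1!×1!×4!/7! = 24/5040
(j±m)!: 1!×1!×2!×3!×2!×3! = 144
prefactor² = (2J+1)×Δ×N² = 144/35
  k=0: +1/(0!×1!×1!×2!×0!×2!) = 1/4
  k=1: −1/(1!×0!×0!×1!×1!×3!) = -1/6
Σ = 1/12  ⇒  CG² = 144/35×1/12² = 1/35
CG = +√(1/35) = +0.169031

+√(1/35) = +0.169031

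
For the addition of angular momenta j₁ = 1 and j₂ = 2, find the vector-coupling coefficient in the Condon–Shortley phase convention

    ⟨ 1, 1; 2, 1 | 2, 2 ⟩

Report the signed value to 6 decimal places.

+0.577350  (= +√(1/3))

triangle: 1!*1!*3!/6! = 6/720
(j±m)!: 2!*0!*3!*1!*4!*0! = 288
prefactor² = (2J+1)*Δ*N² = 12
  k=0: +1/(0!*1!*0!*3!*1!*0!) = 1/6
Σ = 1/6  ⇒  CG² = 12*1/6² = 1/3
CG = +√(1/3) = +0.577350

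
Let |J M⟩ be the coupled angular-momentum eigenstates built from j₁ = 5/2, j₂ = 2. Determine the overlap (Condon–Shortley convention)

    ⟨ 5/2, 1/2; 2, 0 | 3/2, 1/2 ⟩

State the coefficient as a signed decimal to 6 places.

triangle: 3!*2!*1!/7! = 12/5040
(j±m)!: 3!*2!*2!*2!*2!*1! = 96
prefactor² = (2J+1)*Δ*N² = 32/35
  k=1: −1/(1!*2!*1!*1!*1!*0!) = -1/2
  k=2: +1/(2!*1!*0!*0!*2!*1!) = 1/4
Σ = -1/4  ⇒  CG² = 32/35*(-1/4)² = 2/35
CG = −√(2/35) = -0.239046

-0.239046  (= −√(2/35))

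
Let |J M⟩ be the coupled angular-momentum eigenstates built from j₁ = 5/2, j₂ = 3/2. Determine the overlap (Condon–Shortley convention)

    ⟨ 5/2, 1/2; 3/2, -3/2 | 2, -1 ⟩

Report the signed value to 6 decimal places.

triangle: 2!·3!·1!/7! = 12/5040
(j±m)!: 3!·2!·0!·3!·1!·3! = 432
prefactor² = (2J+1)·Δ·N² = 36/7
  k=0: +1/(0!·2!·2!·0!·1!·1!) = 1/4
Σ = 1/4  ⇒  CG² = 36/7·1/4² = 9/28
CG = +√(9/28) = +0.566947

+√(9/28) = +0.566947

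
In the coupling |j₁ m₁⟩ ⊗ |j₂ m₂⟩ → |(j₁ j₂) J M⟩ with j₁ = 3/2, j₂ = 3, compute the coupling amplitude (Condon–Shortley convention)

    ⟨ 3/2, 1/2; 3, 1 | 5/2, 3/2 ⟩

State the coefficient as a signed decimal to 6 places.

-0.591608  (= −√(7/20))

triangle: 2!*1!*4!/8! = 48/40320
(j±m)!: 2!*1!*4!*2!*4!*1! = 2304
prefactor² = (2J+1)*Δ*N² = 576/35
  k=0: +1/(0!*2!*1!*4!*0!*0!) = 1/48
  k=1: −1/(1!*1!*0!*3!*1!*1!) = -1/6
Σ = -7/48  ⇒  CG² = 576/35*(-7/48)² = 7/20
CG = −√(7/20) = -0.591608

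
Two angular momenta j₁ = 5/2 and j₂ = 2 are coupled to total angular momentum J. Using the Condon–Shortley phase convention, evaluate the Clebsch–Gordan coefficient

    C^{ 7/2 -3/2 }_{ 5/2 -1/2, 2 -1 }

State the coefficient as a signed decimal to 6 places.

√[8·1!4!3!/9! · 2!3!1!3!2!5!] = √(384/7)
  +(−1)^0/∏(0,1,3,1,1,2)! = 1/12  (running 1/12)
  +(−1)^1/∏(1,0,2,0,2,3)! = -1/24  (running 1/24)
⟨..|..⟩ = √(384/7)·(1/24) = +0.308607

+0.308607  (= +√(2/21))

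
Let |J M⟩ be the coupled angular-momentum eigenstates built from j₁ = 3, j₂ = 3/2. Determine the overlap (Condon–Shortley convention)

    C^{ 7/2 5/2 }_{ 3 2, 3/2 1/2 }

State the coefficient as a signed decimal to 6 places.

+√(1/7) ≈ +0.377964

triangle: 1!×5!×2!/9! = 240/362880
(j±m)!: 5!×1!×2!×1!×6!×1! = 172800
prefactor² = (2J+1)×Δ×N² = 6400/7
  k=0: +1/(0!×1!×1!×2!×4!×0!) = 1/48
  k=1: −1/(1!×0!×0!×1!×5!×1!) = -1/120
Σ = 1/80  ⇒  CG² = 6400/7×1/80² = 1/7
CG = +√(1/7) = +0.377964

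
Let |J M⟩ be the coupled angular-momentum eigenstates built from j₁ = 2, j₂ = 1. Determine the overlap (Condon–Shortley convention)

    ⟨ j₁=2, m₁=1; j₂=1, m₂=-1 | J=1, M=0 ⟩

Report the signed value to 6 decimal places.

+√(3/10) = +0.547723

triangle: 2!×2!×0!/5! = 4/120
(j±m)!: 3!×1!×0!×2!×1!×1! = 12
prefactor² = (2J+1)×Δ×N² = 6/5
  k=0: +1/(0!×2!×1!×0!×1!×0!) = 1/2
Σ = 1/2  ⇒  CG² = 6/5×1/2² = 3/10
CG = +√(3/10) = +0.547723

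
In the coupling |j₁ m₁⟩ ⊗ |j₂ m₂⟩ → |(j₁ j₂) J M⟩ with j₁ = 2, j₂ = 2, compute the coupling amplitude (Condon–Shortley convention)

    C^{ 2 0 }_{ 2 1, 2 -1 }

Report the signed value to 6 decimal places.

triangle: 2!*2!*2!/7! = 8/5040
(j±m)!: 3!*1!*1!*3!*2!*2! = 144
prefactor² = (2J+1)*Δ*N² = 8/7
  k=0: +1/(0!*2!*1!*1!*1!*1!) = 1/2
  k=1: −1/(1!*1!*0!*0!*2!*2!) = -1/4
Σ = 1/4  ⇒  CG² = 8/7*1/4² = 1/14
CG = +√(1/14) = +0.267261

+0.267261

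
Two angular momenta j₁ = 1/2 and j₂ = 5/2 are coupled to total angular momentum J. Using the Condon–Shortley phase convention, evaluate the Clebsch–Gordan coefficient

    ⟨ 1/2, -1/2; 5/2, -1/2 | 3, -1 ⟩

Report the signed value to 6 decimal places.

+0.816497

√[7·0!1!5!/7! · 0!1!2!3!2!4!] = √(96)
  +(−1)^0/∏(0,0,1,2,0,3)! = 1/12  (running 1/12)
⟨..|..⟩ = √(96)·(1/12) = +0.816497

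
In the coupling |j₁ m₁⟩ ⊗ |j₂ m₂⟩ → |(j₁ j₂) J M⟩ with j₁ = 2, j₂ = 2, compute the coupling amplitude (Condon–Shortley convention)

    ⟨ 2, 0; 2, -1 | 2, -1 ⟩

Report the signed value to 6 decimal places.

−√(1/14) = -0.267261

triangle: 2!*2!*2!/7! = 8/5040
(j±m)!: 2!*2!*1!*3!*1!*3! = 144
prefactor² = (2J+1)*Δ*N² = 8/7
  k=0: +1/(0!*2!*2!*1!*0!*1!) = 1/4
  k=1: −1/(1!*1!*1!*0!*1!*2!) = -1/2
Σ = -1/4  ⇒  CG² = 8/7*(-1/4)² = 1/14
CG = −√(1/14) = -0.267261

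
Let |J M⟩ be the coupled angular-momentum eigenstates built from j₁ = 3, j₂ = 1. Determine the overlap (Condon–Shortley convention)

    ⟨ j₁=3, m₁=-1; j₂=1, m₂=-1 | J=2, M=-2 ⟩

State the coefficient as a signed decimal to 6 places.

√[5·2!4!0!/7! · 2!4!0!2!0!4!] = √(768/7)
  +(−1)^0/∏(0,2,4,0,0,0)! = 1/48  (running 1/48)
⟨..|..⟩ = √(768/7)·(1/48) = +0.218218

+0.218218  (= +√(1/21))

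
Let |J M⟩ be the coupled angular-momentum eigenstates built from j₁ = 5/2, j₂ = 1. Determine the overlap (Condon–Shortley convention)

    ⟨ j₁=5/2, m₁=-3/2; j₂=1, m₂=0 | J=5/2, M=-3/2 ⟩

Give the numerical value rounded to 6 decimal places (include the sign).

−√(9/35) ≈ -0.507093

triangle: 1!·4!·1!/7! = 24/5040
(j±m)!: 1!·4!·1!·1!·1!·4! = 576
prefactor² = (2J+1)·Δ·N² = 576/35
  k=0: +1/(0!·1!·4!·1!·0!·0!) = 1/24
  k=1: −1/(1!·0!·3!·0!·1!·1!) = -1/6
Σ = -1/8  ⇒  CG² = 576/35·(-1/8)² = 9/35
CG = −√(9/35) = -0.507093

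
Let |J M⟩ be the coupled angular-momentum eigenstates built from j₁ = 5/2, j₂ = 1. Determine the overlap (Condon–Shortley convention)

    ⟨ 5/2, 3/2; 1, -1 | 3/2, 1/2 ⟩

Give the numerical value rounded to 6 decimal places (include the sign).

j₁+j₂−J=2  J+j₁−j₂=3  J−j₁+j₂=0  j₁+j₂+J+1=6
(j₁±m₁, j₂±m₂, J±M) = (4,1,0,2,2,1)
P² = 32/5
sum k=0..0:
  [0] +1/4 = 1/4
S = 1/4
C² = P²·S² = 2/5 ; C = +0.632456

+√(2/5) ≈ +0.632456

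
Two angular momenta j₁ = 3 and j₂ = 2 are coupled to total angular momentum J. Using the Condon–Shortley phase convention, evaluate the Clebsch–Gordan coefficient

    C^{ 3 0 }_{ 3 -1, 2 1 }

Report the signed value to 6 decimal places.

+0.182574  (= +√(1/30))

j₁+j₂−J=2  J+j₁−j₂=4  J−j₁+j₂=2  j₁+j₂+J+1=9
(j₁±m₁, j₂±m₂, J±M) = (2,4,3,1,3,3)
P² = 96/5
sum k=1..2:
  [1] −1/12 = -1/12
  [2] +1/8 = 1/8
S = 1/24
C² = P²·S² = 1/30 ; C = +0.182574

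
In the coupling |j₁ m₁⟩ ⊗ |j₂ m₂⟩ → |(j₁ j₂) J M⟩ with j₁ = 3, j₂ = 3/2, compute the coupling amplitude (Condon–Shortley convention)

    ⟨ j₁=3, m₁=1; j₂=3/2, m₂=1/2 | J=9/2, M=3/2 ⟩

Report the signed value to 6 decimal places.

+√(15/28) = +0.731925

√[10·0!6!3!/10! · 4!2!2!1!6!3!] = √(34560/7)
  +(−1)^0/∏(0,0,2,2,4,1)! = 1/96  (running 1/96)
⟨..|..⟩ = √(34560/7)·(1/96) = +0.731925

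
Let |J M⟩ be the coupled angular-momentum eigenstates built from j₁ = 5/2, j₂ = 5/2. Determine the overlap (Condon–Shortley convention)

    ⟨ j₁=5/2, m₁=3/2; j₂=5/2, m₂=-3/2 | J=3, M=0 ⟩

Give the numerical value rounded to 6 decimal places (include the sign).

+√(49/180) ≈ +0.521749

j₁+j₂−J=2  J+j₁−j₂=3  J−j₁+j₂=3  j₁+j₂+J+1=9
(j₁±m₁, j₂±m₂, J±M) = (4,1,1,4,3,3)
P² = 144/5
sum k=0..1:
  [0] +1/8 = 1/8
  [1] −1/36 = -1/36
S = 7/72
C² = P²·S² = 49/180 ; C = +0.521749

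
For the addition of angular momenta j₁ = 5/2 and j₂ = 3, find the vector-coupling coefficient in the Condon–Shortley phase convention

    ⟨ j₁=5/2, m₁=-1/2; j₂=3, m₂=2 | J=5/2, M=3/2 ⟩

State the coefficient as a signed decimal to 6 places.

+√(1/14) = +0.267261

triangle: 3!×2!×3!/9! = 72/362880
(j±m)!: 2!×3!×5!×1!×4!×1! = 34560
prefactor² = (2J+1)×Δ×N² = 288/7
  k=2: +1/(2!×1!×1!×3!×1!×0!) = 1/12
  k=3: −1/(3!×0!×0!×2!×2!×1!) = -1/24
Σ = 1/24  ⇒  CG² = 288/7×1/24² = 1/14
CG = +√(1/14) = +0.267261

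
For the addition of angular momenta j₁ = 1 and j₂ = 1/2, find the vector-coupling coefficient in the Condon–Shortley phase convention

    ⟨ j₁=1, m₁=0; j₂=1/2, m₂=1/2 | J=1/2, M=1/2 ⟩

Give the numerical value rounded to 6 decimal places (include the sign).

−√(1/3) = -0.577350

√[2·1!1!0!/3! · 1!1!1!0!1!0!] = √(1/3)
  +(−1)^1/∏(1,0,0,0,1,0)! = -1  (running -1)
⟨..|..⟩ = √(1/3)·(-1) = -0.577350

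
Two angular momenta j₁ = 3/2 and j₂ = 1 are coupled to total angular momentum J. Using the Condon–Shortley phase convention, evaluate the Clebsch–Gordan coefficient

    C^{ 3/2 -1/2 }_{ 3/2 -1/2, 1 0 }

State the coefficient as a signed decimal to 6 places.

-0.258199  (= −√(1/15))

j₁+j₂−J=1  J+j₁−j₂=2  J−j₁+j₂=1  j₁+j₂+J+1=5
(j₁±m₁, j₂±m₂, J±M) = (1,2,1,1,1,2)
P² = 4/15
sum k=0..1:
  [0] +1/2 = 1/2
  [1] −1/1 = -1
S = -1/2
C² = P²·S² = 1/15 ; C = -0.258199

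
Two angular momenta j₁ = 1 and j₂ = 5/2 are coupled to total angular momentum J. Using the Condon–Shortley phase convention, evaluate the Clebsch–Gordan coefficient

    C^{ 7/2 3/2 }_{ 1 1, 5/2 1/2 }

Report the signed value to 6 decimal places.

+√(10/21) = +0.690066

j₁+j₂−J=0  J+j₁−j₂=2  J−j₁+j₂=5  j₁+j₂+J+1=8
(j₁±m₁, j₂±m₂, J±M) = (2,0,3,2,5,2)
P² = 1920/7
sum k=0..0:
  [0] +1/24 = 1/24
S = 1/24
C² = P²·S² = 10/21 ; C = +0.690066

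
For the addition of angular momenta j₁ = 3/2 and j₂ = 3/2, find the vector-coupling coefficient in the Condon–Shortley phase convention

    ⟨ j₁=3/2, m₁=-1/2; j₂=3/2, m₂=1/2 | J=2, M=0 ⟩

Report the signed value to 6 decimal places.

√[5·1!2!2!/6! · 1!2!2!1!2!2!] = √(4/9)
  +(−1)^0/∏(0,1,2,2,0,0)! = 1/4  (running 1/4)
  +(−1)^1/∏(1,0,1,1,1,1)! = -1  (running -3/4)
⟨..|..⟩ = √(4/9)·(-3/4) = -0.500000

-0.500000  (= −√(1/4))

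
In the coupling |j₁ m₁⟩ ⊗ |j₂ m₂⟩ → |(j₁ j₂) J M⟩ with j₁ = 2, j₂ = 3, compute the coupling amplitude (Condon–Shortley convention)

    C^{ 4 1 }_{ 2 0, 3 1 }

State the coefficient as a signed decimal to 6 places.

j₁+j₂−J=1  J+j₁−j₂=3  J−j₁+j₂=5  j₁+j₂+J+1=10
(j₁±m₁, j₂±m₂, J±M) = (2,2,4,2,5,3)
P² = 1728/7
sum k=0..1:
  [0] +1/48 = 1/48
  [1] −1/24 = -1/24
S = -1/48
C² = P²·S² = 3/28 ; C = -0.327327

-0.327327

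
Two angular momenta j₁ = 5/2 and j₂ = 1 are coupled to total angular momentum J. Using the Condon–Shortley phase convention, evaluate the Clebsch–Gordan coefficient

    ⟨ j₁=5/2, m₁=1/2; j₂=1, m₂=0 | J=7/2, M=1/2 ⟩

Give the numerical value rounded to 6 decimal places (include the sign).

+0.755929  (= +√(4/7))

triangle: 0!·5!·2!/8! = 240/40320
(j±m)!: 3!·2!·1!·1!·4!·3! = 1728
prefactor² = (2J+1)·Δ·N² = 576/7
  k=0: +1/(0!·0!·2!·1!·3!·1!) = 1/12
Σ = 1/12  ⇒  CG² = 576/7·1/12² = 4/7
CG = +√(4/7) = +0.755929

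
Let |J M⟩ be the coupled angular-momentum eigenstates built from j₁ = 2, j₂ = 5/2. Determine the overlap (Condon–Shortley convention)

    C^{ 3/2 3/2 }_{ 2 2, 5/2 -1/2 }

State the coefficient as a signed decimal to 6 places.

+0.338062

triangle: 3!·1!·2!/7! = 12/5040
(j±m)!: 4!·0!·2!·3!·3!·0! = 1728
prefactor² = (2J+1)·Δ·N² = 576/35
  k=0: +1/(0!·3!·0!·2!·1!·0!) = 1/12
Σ = 1/12  ⇒  CG² = 576/35·1/12² = 4/35
CG = +√(4/35) = +0.338062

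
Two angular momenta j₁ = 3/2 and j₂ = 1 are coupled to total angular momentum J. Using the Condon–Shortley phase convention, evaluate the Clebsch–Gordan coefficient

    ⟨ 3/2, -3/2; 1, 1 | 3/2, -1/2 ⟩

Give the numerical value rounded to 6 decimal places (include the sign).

triangle: 1!×2!×1!/5! = 2/120
(j±m)!: 0!×3!×2!×0!×1!×2! = 24
prefactor² = (2J+1)×Δ×N² = 8/5
  k=1: −1/(1!×0!×2!×1!×0!×0!) = -1/2
Σ = -1/2  ⇒  CG² = 8/5×(-1/2)² = 2/5
CG = −√(2/5) = -0.632456

-0.632456  (= −√(2/5))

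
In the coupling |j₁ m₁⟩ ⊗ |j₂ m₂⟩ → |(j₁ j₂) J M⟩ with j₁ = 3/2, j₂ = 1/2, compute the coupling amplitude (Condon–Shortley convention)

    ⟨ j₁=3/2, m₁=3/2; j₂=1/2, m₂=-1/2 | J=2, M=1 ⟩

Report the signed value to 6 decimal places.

+√(1/4) ≈ +0.500000

j₁+j₂−J=0  J+j₁−j₂=3  J−j₁+j₂=1  j₁+j₂+J+1=5
(j₁±m₁, j₂±m₂, J±M) = (3,0,0,1,3,1)
P² = 9
sum k=0..0:
  [0] +1/6 = 1/6
S = 1/6
C² = P²·S² = 1/4 ; C = +0.500000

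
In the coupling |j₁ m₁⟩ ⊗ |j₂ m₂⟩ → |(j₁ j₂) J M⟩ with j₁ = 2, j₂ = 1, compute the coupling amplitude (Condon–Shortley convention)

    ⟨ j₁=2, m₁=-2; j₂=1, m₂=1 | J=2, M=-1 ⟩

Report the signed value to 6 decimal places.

triangle: 1!*3!*1!/6! = 6/720
(j±m)!: 0!*4!*2!*0!*1!*3! = 288
prefactor² = (2J+1)*Δ*N² = 12
  k=1: −1/(1!*0!*3!*1!*0!*0!) = -1/6
Σ = -1/6  ⇒  CG² = 12*(-1/6)² = 1/3
CG = −√(1/3) = -0.577350

−√(1/3) ≈ -0.577350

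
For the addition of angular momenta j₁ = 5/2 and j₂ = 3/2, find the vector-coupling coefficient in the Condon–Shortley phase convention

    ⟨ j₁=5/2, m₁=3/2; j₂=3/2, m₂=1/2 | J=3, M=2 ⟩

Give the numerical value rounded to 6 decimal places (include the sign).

+√(1/12) ≈ +0.288675

√[7·1!4!2!/8! · 4!1!2!1!5!1!] = √(48)
  +(−1)^0/∏(0,1,1,2,3,0)! = 1/12  (running 1/12)
  +(−1)^1/∏(1,0,0,1,4,1)! = -1/24  (running 1/24)
⟨..|..⟩ = √(48)·(1/24) = +0.288675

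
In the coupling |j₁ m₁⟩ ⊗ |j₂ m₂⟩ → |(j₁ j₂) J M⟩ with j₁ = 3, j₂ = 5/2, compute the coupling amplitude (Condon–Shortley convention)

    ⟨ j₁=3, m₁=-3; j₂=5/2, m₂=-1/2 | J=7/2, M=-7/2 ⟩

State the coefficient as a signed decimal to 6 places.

triangle: 2!×4!×3!/10! = 288/3628800
(j±m)!: 0!×6!×2!×3!×0!×7! = 43545600
prefactor² = (2J+1)×Δ×N² = 27648
  k=2: +1/(2!×0!×4!×0!×0!×3!) = 1/288
Σ = 1/288  ⇒  CG² = 27648×1/288² = 1/3
CG = +√(1/3) = +0.577350

+√(1/3) = +0.577350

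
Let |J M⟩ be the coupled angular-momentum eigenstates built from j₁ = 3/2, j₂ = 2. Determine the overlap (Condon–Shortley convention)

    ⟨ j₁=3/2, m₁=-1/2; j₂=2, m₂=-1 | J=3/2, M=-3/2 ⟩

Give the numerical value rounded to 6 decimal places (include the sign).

j₁+j₂−J=2  J+j₁−j₂=1  J−j₁+j₂=2  j₁+j₂+J+1=6
(j₁±m₁, j₂±m₂, J±M) = (1,2,1,3,0,3)
P² = 8/5
sum k=1..1:
  [1] −1/2 = -1/2
S = -1/2
C² = P²·S² = 2/5 ; C = -0.632456

-0.632456  (= −√(2/5))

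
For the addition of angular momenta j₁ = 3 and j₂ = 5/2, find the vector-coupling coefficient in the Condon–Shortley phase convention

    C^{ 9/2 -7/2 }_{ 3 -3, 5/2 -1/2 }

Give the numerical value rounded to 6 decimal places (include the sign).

-0.696311

triangle: 1!*5!*4!/11! = 2880/39916800
(j±m)!: 0!*6!*2!*3!*1!*8! = 348364800
prefactor² = (2J+1)*Δ*N² = 2764800/11
  k=1: −1/(1!*0!*5!*1!*0!*3!) = -1/720
Σ = -1/720  ⇒  CG² = 2764800/11*(-1/720)² = 16/33
CG = −√(16/33) = -0.696311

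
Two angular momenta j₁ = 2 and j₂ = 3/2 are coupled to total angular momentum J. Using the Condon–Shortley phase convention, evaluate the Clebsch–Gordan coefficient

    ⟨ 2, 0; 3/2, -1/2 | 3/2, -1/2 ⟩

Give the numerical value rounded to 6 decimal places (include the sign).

-0.447214  (= −√(1/5))

√[4·2!2!1!/6! · 2!2!1!2!1!2!] = √(16/45)
  +(−1)^0/∏(0,2,2,1,0,0)! = 1/4  (running 1/4)
  +(−1)^1/∏(1,1,1,0,1,1)! = -1  (running -3/4)
⟨..|..⟩ = √(16/45)·(-3/4) = -0.447214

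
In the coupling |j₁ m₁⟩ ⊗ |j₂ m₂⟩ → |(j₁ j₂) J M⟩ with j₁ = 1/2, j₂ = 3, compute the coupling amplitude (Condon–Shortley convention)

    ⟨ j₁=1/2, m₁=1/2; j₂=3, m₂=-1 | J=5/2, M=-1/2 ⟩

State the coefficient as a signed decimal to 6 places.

triangle: 1!·0!·5!/7! = 120/5040
(j±m)!: 1!·0!·2!·4!·2!·3! = 576
prefactor² = (2J+1)·Δ·N² = 576/7
  k=0: +1/(0!·1!·0!·2!·0!·3!) = 1/12
Σ = 1/12  ⇒  CG² = 576/7·1/12² = 4/7
CG = +√(4/7) = +0.755929

+0.755929  (= +√(4/7))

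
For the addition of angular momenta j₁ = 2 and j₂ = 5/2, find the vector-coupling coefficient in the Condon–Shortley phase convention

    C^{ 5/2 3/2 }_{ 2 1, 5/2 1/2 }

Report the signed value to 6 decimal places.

√[6·2!2!3!/8! · 3!1!3!2!4!1!] = √(216/35)
  +(−1)^0/∏(0,2,1,3,1,0)! = 1/12  (running 1/12)
  +(−1)^1/∏(1,1,0,2,2,1)! = -1/4  (running -1/6)
⟨..|..⟩ = √(216/35)·(-1/6) = -0.414039

−√(6/35) ≈ -0.414039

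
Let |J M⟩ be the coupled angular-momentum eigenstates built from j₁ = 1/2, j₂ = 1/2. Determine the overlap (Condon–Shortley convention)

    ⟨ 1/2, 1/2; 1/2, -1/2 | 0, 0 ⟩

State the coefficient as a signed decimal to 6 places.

+√(1/2) ≈ +0.707107

j₁+j₂−J=1  J+j₁−j₂=0  J−j₁+j₂=0  j₁+j₂+J+1=2
(j₁±m₁, j₂±m₂, J±M) = (1,0,0,1,0,0)
P² = 1/2
sum k=0..0:
  [0] +1/1 = 1
S = 1
C² = P²·S² = 1/2 ; C = +0.707107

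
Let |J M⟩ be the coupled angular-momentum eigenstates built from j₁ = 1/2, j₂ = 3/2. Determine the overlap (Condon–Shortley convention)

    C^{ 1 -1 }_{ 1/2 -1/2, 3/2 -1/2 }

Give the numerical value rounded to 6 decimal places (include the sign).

−√(1/4) = -0.500000

j₁+j₂−J=1  J+j₁−j₂=0  J−j₁+j₂=2  j₁+j₂+J+1=4
(j₁±m₁, j₂±m₂, J±M) = (0,1,1,2,0,2)
P² = 1
sum k=1..1:
  [1] −1/2 = -1/2
S = -1/2
C² = P²·S² = 1/4 ; C = -0.500000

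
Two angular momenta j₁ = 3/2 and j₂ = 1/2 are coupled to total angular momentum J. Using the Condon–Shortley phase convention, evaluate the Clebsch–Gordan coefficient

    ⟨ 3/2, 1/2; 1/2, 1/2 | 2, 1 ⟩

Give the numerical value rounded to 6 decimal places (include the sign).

+0.866025  (= +√(3/4))

triangle: 0!·3!·1!/5! = 6/120
(j±m)!: 2!·1!·1!·0!·3!·1! = 12
prefactor² = (2J+1)·Δ·N² = 3
  k=0: +1/(0!·0!·1!·1!·2!·0!) = 1/2
Σ = 1/2  ⇒  CG² = 3·1/2² = 3/4
CG = +√(3/4) = +0.866025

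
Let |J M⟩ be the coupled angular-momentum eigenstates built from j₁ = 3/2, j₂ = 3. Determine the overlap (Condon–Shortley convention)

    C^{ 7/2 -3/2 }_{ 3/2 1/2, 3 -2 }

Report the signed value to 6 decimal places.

j₁+j₂−J=1  J+j₁−j₂=2  J−j₁+j₂=5  j₁+j₂+J+1=9
(j₁±m₁, j₂±m₂, J±M) = (2,1,1,5,2,5)
P² = 6400/21
sum k=0..1:
  [0] +1/24 = 1/24
  [1] −1/240 = -1/240
S = 3/80
C² = P²·S² = 3/7 ; C = +0.654654

+√(3/7) ≈ +0.654654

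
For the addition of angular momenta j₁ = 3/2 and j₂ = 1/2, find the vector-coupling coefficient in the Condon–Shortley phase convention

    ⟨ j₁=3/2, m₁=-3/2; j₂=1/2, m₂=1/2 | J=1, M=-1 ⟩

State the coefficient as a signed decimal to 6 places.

−√(3/4) = -0.866025

√[3·1!2!0!/4! · 0!3!1!0!0!2!] = √(3)
  +(−1)^1/∏(1,0,2,0,0,0)! = -1/2  (running -1/2)
⟨..|..⟩ = √(3)·(-1/2) = -0.866025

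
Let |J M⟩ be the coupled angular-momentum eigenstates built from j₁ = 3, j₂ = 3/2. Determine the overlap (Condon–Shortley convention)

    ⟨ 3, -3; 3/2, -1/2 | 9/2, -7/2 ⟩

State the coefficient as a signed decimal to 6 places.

+0.577350  (= +√(1/3))

triangle: 0!·6!·3!/10! = 4320/3628800
(j±m)!: 0!·6!·1!·2!·1!·8! = 58060800
prefactor² = (2J+1)·Δ·N² = 691200
  k=0: +1/(0!·0!·6!·1!·0!·2!) = 1/1440
Σ = 1/1440  ⇒  CG² = 691200·1/1440² = 1/3
CG = +√(1/3) = +0.577350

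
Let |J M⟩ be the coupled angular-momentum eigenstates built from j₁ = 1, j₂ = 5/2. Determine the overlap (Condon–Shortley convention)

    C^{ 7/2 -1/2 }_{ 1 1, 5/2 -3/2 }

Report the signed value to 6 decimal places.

√[8·0!2!5!/8! · 2!0!1!4!3!4!] = √(2304/7)
  +(−1)^0/∏(0,0,0,1,2,4)! = 1/48  (running 1/48)
⟨..|..⟩ = √(2304/7)·(1/48) = +0.377964

+0.377964  (= +√(1/7))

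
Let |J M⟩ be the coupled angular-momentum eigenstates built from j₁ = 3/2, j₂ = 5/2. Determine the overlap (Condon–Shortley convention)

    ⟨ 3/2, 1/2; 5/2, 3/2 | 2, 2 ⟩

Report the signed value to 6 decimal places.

−√(8/21) ≈ -0.617213

j₁+j₂−J=2  J+j₁−j₂=1  J−j₁+j₂=3  j₁+j₂+J+1=7
(j₁±m₁, j₂±m₂, J±M) = (2,1,4,1,4,0)
P² = 96/7
sum k=1..1:
  [1] −1/6 = -1/6
S = -1/6
C² = P²·S² = 8/21 ; C = -0.617213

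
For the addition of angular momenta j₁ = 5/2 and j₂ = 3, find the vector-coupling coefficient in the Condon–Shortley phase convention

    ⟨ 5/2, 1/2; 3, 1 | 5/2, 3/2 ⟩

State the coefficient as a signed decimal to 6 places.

√[6·3!2!3!/9! · 3!2!4!2!4!1!] = √(576/35)
  +(−1)^1/∏(1,2,1,3,1,0)! = -1/12  (running -1/12)
  +(−1)^2/∏(2,1,0,2,2,1)! = 1/8  (running 1/24)
⟨..|..⟩ = √(576/35)·(1/24) = +0.169031

+0.169031  (= +√(1/35))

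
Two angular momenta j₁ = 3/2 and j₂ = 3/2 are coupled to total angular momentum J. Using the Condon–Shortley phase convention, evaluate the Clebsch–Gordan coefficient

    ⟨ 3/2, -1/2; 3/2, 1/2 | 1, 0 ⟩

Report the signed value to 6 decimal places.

triangle: 2!×1!×1!/5! = 2/120
(j±m)!: 1!×2!×2!×1!×1!×1! = 4
prefactor² = (2J+1)×Δ×N² = 1/5
  k=1: −1/(1!×1!×1!×1!×0!×0!) = -1
  k=2: +1/(2!×0!×0!×0!×1!×1!) = 1/2
Σ = -1/2  ⇒  CG² = 1/5×(-1/2)² = 1/20
CG = −√(1/20) = -0.223607

−√(1/20) = -0.223607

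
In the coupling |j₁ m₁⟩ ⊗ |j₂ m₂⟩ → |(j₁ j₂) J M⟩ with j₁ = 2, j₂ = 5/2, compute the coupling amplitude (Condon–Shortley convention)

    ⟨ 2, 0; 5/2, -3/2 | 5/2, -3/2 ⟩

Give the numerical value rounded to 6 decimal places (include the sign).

-0.119523  (= −√(1/70))

j₁+j₂−J=2  J+j₁−j₂=2  J−j₁+j₂=3  j₁+j₂+J+1=8
(j₁±m₁, j₂±m₂, J±M) = (2,2,1,4,1,4)
P² = 288/35
sum k=0..1:
  [0] +1/8 = 1/8
  [1] −1/6 = -1/6
S = -1/24
C² = P²·S² = 1/70 ; C = -0.119523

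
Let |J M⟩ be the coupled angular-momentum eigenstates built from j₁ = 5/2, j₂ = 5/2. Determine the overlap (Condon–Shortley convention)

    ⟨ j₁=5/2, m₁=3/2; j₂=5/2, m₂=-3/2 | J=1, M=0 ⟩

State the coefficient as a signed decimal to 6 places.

j₁+j₂−J=4  J+j₁−j₂=1  J−j₁+j₂=1  j₁+j₂+J+1=7
(j₁±m₁, j₂±m₂, J±M) = (4,1,1,4,1,1)
P² = 288/35
sum k=0..1:
  [0] +1/24 = 1/24
  [1] −1/6 = -1/6
S = -1/8
C² = P²·S² = 9/70 ; C = -0.358569

-0.358569  (= −√(9/70))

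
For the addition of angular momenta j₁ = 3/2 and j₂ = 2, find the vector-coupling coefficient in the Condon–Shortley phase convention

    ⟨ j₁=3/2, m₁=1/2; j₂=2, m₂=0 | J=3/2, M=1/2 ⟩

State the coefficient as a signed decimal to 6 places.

√[4·2!1!2!/6! · 2!1!2!2!2!1!] = √(16/45)
  +(−1)^0/∏(0,2,1,2,0,0)! = 1/4  (running 1/4)
  +(−1)^1/∏(1,1,0,1,1,1)! = -1  (running -3/4)
⟨..|..⟩ = √(16/45)·(-3/4) = -0.447214

−√(1/5) ≈ -0.447214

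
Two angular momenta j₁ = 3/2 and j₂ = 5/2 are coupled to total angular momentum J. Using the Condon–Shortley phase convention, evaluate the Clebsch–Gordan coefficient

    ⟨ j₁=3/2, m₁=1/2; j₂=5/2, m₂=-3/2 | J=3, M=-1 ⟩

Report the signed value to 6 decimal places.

√[7·1!2!4!/8! · 2!1!1!4!2!4!] = √(96/5)
  +(−1)^0/∏(0,1,1,1,1,3)! = 1/6  (running 1/6)
  +(−1)^1/∏(1,0,0,0,2,4)! = -1/48  (running 7/48)
⟨..|..⟩ = √(96/5)·(7/48) = +0.639010

+√(49/120) = +0.639010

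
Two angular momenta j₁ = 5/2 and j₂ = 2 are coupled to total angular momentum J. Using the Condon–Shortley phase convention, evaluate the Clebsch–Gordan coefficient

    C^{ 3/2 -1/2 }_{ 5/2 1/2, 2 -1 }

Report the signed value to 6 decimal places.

-0.487950  (= −√(5/21))

√[4·3!2!1!/7! · 3!2!1!3!1!2!] = √(48/35)
  +(−1)^0/∏(0,3,2,1,0,0)! = 1/12  (running 1/12)
  +(−1)^1/∏(1,2,1,0,1,1)! = -1/2  (running -5/12)
⟨..|..⟩ = √(48/35)·(-5/12) = -0.487950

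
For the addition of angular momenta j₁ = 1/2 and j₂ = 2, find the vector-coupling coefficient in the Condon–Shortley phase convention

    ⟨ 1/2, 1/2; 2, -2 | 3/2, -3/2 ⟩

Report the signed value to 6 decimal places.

triangle: 1!·0!·3!/5! = 6/120
(j±m)!: 1!·0!·0!·4!·0!·3! = 144
prefactor² = (2J+1)·Δ·N² = 144/5
  k=0: +1/(0!·1!·0!·0!·0!·3!) = 1/6
Σ = 1/6  ⇒  CG² = 144/5·1/6² = 4/5
CG = +√(4/5) = +0.894427

+0.894427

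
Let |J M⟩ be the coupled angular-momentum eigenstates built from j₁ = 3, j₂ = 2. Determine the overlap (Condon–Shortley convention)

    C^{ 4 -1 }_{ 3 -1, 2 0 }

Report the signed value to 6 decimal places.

triangle: 1!×5!×3!/10! = 720/3628800
(j±m)!: 2!×4!×2!×2!×3!×5! = 138240
prefactor² = (2J+1)×Δ×N² = 1728/7
  k=0: +1/(0!×1!×4!×2!×1!×1!) = 1/48
  k=1: −1/(1!×0!×3!×1!×2!×2!) = -1/24
Σ = -1/48  ⇒  CG² = 1728/7×(-1/48)² = 3/28
CG = −√(3/28) = -0.327327

−√(3/28) ≈ -0.327327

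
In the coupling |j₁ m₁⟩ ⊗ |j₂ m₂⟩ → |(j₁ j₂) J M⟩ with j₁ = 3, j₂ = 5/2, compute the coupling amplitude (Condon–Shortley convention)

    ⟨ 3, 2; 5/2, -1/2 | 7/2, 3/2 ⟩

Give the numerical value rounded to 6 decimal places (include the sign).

+√(2/21) ≈ +0.308607

j₁+j₂−J=2  J+j₁−j₂=4  J−j₁+j₂=3  j₁+j₂+J+1=10
(j₁±m₁, j₂±m₂, J±M) = (5,1,2,3,5,2)
P² = 1536/7
sum k=0..1:
  [0] +1/24 = 1/24
  [1] −1/48 = -1/48
S = 1/48
C² = P²·S² = 2/21 ; C = +0.308607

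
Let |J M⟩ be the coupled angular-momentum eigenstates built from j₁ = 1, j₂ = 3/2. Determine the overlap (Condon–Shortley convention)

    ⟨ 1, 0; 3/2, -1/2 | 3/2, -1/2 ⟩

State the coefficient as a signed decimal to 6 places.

triangle: 1!·1!·2!/5! = 2/120
(j±m)!: 1!·1!·1!·2!·1!·2! = 4
prefactor² = (2J+1)·Δ·N² = 4/15
  k=0: +1/(0!·1!·1!·1!·0!·1!) = 1
  k=1: −1/(1!·0!·0!·0!·1!·2!) = -1/2
Σ = 1/2  ⇒  CG² = 4/15·1/2² = 1/15
CG = +√(1/15) = +0.258199

+0.258199  (= +√(1/15))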